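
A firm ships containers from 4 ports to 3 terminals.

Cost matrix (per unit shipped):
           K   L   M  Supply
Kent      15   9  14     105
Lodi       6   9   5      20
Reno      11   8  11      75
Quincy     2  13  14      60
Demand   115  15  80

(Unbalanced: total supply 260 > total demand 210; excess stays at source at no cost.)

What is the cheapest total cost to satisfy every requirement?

1740

A cheapest plan:
  Kent->L: 15 TEU
  Kent->M: 40 TEU
  Lodi->M: 20 TEU
  Reno->K: 55 TEU
  Reno->M: 20 TEU
  Quincy->K: 60 TEU
Total cost = 1740.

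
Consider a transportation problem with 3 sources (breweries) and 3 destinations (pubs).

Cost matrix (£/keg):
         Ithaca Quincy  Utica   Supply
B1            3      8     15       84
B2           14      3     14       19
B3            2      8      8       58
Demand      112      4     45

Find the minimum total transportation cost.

770

One minimum-cost allocation:
  B1 to Ithaca: 84 × £3 = £252
  B2 to Quincy: 4 × £3 = £12
  B2 to Utica: 15 × £14 = £210
  B3 to Ithaca: 28 × £2 = £56
  B3 to Utica: 30 × £8 = £240
Total = 252 + 12 + 210 + 56 + 240 = £770.
(Supply check: B1 ships 84; B2 ships 19; B3 ships 58.)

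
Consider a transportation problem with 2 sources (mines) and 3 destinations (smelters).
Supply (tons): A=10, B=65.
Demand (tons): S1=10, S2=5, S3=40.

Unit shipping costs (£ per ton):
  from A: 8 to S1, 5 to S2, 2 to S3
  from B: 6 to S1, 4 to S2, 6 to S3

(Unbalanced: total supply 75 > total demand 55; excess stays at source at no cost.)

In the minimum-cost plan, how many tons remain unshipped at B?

An optimal plan:
  A→S3: 10 × £2 = £20
  B→S1: 10 × £6 = £60
  B→S2: 5 × £4 = £20
  B→S3: 30 × £6 = £180
Total cost = £280.
B ships 45 of its 65, leaving 20.

20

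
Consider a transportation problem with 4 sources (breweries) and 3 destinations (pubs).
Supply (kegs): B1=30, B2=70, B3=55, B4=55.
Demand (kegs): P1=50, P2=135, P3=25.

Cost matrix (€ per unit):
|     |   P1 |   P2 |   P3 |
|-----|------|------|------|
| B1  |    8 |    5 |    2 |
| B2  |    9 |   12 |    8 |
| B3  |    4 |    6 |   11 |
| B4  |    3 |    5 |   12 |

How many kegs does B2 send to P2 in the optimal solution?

Solving gives:
  B1–P2: 30 × €5 = €150
  B2–P1: 45 × €9 = €405
  B2–P3: 25 × €8 = €200
  B3–P1: 5 × €4 = €20
  B3–P2: 50 × €6 = €300
  B4–P2: 55 × €5 = €275
Total cost = €1350.
The route B2→P2 is not used.

0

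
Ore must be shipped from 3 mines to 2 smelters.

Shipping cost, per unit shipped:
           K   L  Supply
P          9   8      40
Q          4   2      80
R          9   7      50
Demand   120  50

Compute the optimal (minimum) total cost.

Optimal allocation:
  P->K: 40 × 9 = 360
  Q->K: 80 × 4 = 320
  R->L: 50 × 7 = 350
Total = 360 + 320 + 350 = 1030.

1030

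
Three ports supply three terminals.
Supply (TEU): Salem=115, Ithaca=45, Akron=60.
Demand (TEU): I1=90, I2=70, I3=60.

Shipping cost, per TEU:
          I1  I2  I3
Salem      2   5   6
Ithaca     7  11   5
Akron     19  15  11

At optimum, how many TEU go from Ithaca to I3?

45

The minimum-cost plan:
  Salem to I1: 90 × 2 = 180
  Salem to I2: 25 × 5 = 125
  Ithaca to I3: 45 × 5 = 225
  Akron to I2: 45 × 15 = 675
  Akron to I3: 15 × 11 = 165
Total cost = 1370.
So Ithaca→I3 carries 45 TEU.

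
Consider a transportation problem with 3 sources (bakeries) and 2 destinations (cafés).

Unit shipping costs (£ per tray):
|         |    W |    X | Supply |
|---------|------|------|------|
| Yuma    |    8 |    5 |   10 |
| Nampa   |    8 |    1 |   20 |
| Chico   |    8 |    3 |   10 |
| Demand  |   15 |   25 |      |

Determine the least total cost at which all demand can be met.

155

One minimum-cost allocation:
  Yuma->W: 10 × £8 = £80
  Nampa->X: 20 × £1 = £20
  Chico->W: 5 × £8 = £40
  Chico->X: 5 × £3 = £15
Total = 80 + 20 + 40 + 15 = £155.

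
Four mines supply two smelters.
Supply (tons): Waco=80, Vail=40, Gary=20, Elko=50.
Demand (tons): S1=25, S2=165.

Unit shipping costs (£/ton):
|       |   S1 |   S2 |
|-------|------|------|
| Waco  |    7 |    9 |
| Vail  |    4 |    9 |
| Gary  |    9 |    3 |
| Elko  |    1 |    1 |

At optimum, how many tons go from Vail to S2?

15

Solving gives:
  Waco to S2: 80 tons
  Vail to S1: 25 tons
  Vail to S2: 15 tons
  Gary to S2: 20 tons
  Elko to S2: 50 tons
Total cost = £1065.
So Vail→S2 carries 15 tons.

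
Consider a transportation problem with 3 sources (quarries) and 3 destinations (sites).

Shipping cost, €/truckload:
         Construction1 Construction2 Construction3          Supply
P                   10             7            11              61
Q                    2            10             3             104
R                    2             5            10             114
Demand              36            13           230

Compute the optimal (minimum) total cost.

1770

One minimum-cost allocation:
  P->Construction3: 61 truckloads
  Q->Construction3: 104 truckloads
  R->Construction1: 36 truckloads
  R->Construction2: 13 truckloads
  R->Construction3: 65 truckloads
Total cost = €1770.
(Supply check: P ships 61; Q ships 104; R ships 114.)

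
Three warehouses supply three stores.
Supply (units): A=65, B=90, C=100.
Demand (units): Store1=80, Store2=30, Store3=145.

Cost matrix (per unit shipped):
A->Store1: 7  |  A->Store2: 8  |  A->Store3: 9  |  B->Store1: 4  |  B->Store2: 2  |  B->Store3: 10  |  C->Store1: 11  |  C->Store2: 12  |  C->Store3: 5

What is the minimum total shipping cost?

1345

An optimal shipping plan:
  A–Store1: 20 units
  A–Store3: 45 units
  B–Store1: 60 units
  B–Store2: 30 units
  C–Store3: 100 units
Total cost = 1345.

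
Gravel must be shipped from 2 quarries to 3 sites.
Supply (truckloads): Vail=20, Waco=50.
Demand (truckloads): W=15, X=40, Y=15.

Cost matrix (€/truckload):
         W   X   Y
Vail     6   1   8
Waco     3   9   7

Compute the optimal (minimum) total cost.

Optimal allocation:
  Vail→X: 20 × €1 = €20
  Waco→W: 15 × €3 = €45
  Waco→X: 20 × €9 = €180
  Waco→Y: 15 × €7 = €105
Total = 20 + 45 + 180 + 105 = €350.
(Supply check: Vail ships 20; Waco ships 50.)

350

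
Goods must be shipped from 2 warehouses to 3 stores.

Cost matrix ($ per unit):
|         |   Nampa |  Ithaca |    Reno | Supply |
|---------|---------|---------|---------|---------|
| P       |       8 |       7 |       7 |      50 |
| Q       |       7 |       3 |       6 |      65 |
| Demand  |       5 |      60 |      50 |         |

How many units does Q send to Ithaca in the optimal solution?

Solving gives:
  P->Nampa: 5 units
  P->Reno: 45 units
  Q->Ithaca: 60 units
  Q->Reno: 5 units
Total cost = $565.
So Q→Ithaca carries 60 units.

60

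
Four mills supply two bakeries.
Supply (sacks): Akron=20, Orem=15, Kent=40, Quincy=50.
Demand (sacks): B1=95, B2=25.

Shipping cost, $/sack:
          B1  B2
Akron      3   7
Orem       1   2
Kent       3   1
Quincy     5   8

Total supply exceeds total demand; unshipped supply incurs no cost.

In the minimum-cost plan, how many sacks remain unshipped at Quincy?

5

An optimal plan:
  Akron–B1: 20 × $3 = $60
  Orem–B1: 15 × $1 = $15
  Kent–B1: 15 × $3 = $45
  Kent–B2: 25 × $1 = $25
  Quincy–B1: 45 × $5 = $225
Total cost = $370.
Quincy ships 45 of its 50, leaving 5.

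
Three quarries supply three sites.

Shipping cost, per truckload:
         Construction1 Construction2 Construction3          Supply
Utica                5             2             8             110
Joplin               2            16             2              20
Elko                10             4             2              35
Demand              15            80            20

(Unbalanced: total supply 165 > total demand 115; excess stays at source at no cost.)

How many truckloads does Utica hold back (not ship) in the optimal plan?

Minimum-cost shipments:
  Utica–Construction2: 80 × 2 = 160
  Joplin–Construction1: 15 × 2 = 30
  Joplin–Construction3: 5 × 2 = 10
  Elko–Construction3: 15 × 2 = 30
Total cost = 230.
Utica ships 80 of its 110, leaving 30.

30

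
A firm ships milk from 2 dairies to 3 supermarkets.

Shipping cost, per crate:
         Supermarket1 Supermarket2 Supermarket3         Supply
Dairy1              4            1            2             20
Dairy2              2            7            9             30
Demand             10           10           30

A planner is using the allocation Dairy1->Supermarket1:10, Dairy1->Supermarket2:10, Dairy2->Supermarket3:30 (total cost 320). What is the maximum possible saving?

100

Current plan cost = 10·4 + 10·1 + 30·9 = 320.
Optimal plan:
  Dairy1 to Supermarket3: 20 crates
  Dairy2 to Supermarket1: 10 crates
  Dairy2 to Supermarket2: 10 crates
  Dairy2 to Supermarket3: 10 crates
Optimal cost = 220.
Saving = 320 − 220 = 100.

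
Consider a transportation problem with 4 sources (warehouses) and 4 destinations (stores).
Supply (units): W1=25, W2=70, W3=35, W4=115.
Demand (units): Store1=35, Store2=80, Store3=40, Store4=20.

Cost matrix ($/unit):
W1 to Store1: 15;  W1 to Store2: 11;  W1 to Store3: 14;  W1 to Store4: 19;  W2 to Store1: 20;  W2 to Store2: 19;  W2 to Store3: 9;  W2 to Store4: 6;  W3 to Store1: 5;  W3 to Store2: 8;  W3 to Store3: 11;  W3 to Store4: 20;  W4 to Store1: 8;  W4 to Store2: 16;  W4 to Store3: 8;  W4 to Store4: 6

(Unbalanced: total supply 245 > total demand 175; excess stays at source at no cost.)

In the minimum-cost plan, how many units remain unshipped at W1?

0

An optimal plan:
  W1 to Store2: 25 × $11 = $275
  W2 to Store4: 20 × $6 = $120
  W3 to Store2: 35 × $8 = $280
  W4 to Store1: 35 × $8 = $280
  W4 to Store2: 20 × $16 = $320
  W4 to Store3: 40 × $8 = $320
Total cost = $1595.
W1 ships 25 of its 25, leaving 0.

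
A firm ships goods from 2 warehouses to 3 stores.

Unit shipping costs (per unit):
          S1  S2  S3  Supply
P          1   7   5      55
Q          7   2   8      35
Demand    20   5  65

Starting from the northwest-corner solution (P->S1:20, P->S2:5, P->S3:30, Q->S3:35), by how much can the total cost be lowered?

Current plan cost = 20·1 + 5·7 + 30·5 + 35·8 = 485.
Optimal plan:
  P→S1: 20 × 1 = 20
  P→S3: 35 × 5 = 175
  Q→S2: 5 × 2 = 10
  Q→S3: 30 × 8 = 240
Optimal cost = 445.
Saving = 485 − 445 = 40.

40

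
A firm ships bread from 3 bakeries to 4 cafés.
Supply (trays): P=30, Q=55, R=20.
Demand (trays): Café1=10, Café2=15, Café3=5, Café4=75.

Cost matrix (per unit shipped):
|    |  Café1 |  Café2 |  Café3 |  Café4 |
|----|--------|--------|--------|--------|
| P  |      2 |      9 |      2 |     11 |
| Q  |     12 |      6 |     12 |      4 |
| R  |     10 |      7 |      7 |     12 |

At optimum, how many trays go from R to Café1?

0

Solving gives:
  P–Café1: 10 × 2 = 20
  P–Café3: 5 × 2 = 10
  P–Café4: 15 × 11 = 165
  Q–Café4: 55 × 4 = 220
  R–Café2: 15 × 7 = 105
  R–Café4: 5 × 12 = 60
Total cost = 580.
The route R→Café1 is not used.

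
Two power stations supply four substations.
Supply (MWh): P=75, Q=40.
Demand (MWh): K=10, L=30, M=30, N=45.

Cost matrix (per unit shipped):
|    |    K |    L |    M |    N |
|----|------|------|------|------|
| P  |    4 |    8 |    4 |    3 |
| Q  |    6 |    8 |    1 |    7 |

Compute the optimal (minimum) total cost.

An optimal shipping plan:
  P→K: 10 × 4 = 40
  P→L: 20 × 8 = 160
  P→N: 45 × 3 = 135
  Q→L: 10 × 8 = 80
  Q→M: 30 × 1 = 30
Total = 40 + 160 + 135 + 80 + 30 = 445.

445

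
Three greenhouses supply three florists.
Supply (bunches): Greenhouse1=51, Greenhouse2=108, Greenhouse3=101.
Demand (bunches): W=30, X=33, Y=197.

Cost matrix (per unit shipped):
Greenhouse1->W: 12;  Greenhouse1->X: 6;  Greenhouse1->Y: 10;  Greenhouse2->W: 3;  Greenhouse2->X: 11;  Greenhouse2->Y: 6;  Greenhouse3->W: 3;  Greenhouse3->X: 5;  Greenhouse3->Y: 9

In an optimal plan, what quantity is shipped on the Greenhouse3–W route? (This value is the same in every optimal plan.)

30

The minimum-cost plan:
  Greenhouse1–Y: 51 × 10 = 510
  Greenhouse2–Y: 108 × 6 = 648
  Greenhouse3–W: 30 × 3 = 90
  Greenhouse3–X: 33 × 5 = 165
  Greenhouse3–Y: 38 × 9 = 342
Total cost = 1755.
So Greenhouse3→W carries 30 bunches.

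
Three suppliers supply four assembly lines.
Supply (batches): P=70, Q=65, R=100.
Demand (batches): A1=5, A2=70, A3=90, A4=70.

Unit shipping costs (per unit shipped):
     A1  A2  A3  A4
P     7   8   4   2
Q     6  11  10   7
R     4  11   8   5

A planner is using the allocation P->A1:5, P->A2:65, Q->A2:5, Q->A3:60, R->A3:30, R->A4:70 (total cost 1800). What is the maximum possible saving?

Current plan cost = 5·7 + 65·8 + 5·11 + 60·10 + 30·8 + 70·5 = 1800.
Optimal plan:
  P->A3: 70 × 4 = 280
  Q->A2: 65 × 11 = 715
  R->A1: 5 × 4 = 20
  R->A2: 5 × 11 = 55
  R->A3: 20 × 8 = 160
  R->A4: 70 × 5 = 350
Optimal cost = 1580.
Saving = 1800 − 1580 = 220.

220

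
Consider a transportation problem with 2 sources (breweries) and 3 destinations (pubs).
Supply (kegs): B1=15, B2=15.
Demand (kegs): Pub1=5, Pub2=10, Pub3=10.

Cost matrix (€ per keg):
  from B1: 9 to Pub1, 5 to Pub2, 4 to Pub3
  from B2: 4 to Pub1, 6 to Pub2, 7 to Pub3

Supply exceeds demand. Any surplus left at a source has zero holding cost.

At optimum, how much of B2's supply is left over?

Minimum-cost shipments:
  B1 to Pub2: 5 × €5 = €25
  B1 to Pub3: 10 × €4 = €40
  B2 to Pub1: 5 × €4 = €20
  B2 to Pub2: 5 × €6 = €30
Total cost = €115.
B2 ships 10 of its 15, leaving 5.

5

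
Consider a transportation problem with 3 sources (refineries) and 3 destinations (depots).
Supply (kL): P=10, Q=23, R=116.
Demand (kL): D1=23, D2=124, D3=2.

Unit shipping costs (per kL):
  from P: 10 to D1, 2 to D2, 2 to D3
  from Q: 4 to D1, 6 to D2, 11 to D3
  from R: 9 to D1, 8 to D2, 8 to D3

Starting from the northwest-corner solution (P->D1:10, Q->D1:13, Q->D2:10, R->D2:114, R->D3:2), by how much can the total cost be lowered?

100

Current plan cost = 10·10 + 13·4 + 10·6 + 114·8 + 2·8 = 1140.
Optimal plan:
  P->D2: 8 kL
  P->D3: 2 kL
  Q->D1: 23 kL
  R->D2: 116 kL
Optimal cost = 1040.
Saving = 1140 − 1040 = 100.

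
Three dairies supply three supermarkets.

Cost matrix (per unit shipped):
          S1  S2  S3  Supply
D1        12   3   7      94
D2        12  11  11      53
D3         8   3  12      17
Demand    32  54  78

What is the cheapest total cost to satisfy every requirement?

One minimum-cost allocation:
  D1–S2: 37 × 3 = 111
  D1–S3: 57 × 7 = 399
  D2–S1: 32 × 12 = 384
  D2–S3: 21 × 11 = 231
  D3–S2: 17 × 3 = 51
Total = 111 + 399 + 384 + 231 + 51 = 1176.

1176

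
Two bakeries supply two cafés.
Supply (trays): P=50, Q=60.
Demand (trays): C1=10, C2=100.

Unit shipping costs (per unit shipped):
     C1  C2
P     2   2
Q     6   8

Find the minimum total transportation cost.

560

Optimal allocation:
  P→C2: 50 × 2 = 100
  Q→C1: 10 × 6 = 60
  Q→C2: 50 × 8 = 400
Total = 100 + 60 + 400 = 560.
(Supply check: P ships 50; Q ships 60.)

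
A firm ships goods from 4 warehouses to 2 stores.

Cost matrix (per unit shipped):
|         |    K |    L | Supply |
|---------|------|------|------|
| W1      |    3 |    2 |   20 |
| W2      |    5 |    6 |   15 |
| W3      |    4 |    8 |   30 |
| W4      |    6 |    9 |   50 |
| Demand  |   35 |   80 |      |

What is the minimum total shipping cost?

One minimum-cost allocation:
  W1 to L: 20 units
  W2 to L: 15 units
  W3 to K: 30 units
  W4 to K: 5 units
  W4 to L: 45 units
Total cost = 685.

685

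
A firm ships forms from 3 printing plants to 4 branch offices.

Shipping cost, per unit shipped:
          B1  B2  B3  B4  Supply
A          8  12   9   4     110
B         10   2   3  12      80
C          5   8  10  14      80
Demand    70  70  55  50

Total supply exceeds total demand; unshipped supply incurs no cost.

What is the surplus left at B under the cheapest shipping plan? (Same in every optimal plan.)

0

Minimum-cost shipments:
  A→B3: 45 × 9 = 405
  A→B4: 50 × 4 = 200
  B→B2: 70 × 2 = 140
  B→B3: 10 × 3 = 30
  C→B1: 70 × 5 = 350
Total cost = 1125.
B ships 80 of its 80, leaving 0.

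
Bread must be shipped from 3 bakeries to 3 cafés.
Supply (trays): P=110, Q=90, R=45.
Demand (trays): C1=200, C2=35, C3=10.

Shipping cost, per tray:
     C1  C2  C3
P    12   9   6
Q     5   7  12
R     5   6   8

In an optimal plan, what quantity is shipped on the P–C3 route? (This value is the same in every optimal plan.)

10

Solving gives:
  P->C1: 65 × 12 = 780
  P->C2: 35 × 9 = 315
  P->C3: 10 × 6 = 60
  Q->C1: 90 × 5 = 450
  R->C1: 45 × 5 = 225
Total cost = 1830.
So P→C3 carries 10 trays.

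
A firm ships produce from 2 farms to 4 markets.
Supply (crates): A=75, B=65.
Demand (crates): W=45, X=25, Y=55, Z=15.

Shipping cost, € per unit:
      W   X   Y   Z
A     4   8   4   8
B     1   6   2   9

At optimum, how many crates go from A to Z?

The minimum-cost plan:
  A–X: 25 crates
  A–Y: 35 crates
  A–Z: 15 crates
  B–W: 45 crates
  B–Y: 20 crates
Total cost = €545.
So A→Z carries 15 crates.

15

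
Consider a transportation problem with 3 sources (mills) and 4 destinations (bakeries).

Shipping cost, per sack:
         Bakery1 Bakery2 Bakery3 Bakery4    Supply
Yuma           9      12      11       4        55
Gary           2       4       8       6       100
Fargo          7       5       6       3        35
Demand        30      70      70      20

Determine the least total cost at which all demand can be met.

1015

A cheapest plan:
  Yuma–Bakery3: 35 × 11 = 385
  Yuma–Bakery4: 20 × 4 = 80
  Gary–Bakery1: 30 × 2 = 60
  Gary–Bakery2: 70 × 4 = 280
  Fargo–Bakery3: 35 × 6 = 210
Total = 385 + 80 + 60 + 280 + 210 = 1015.
(Supply check: Yuma ships 55; Gary ships 100; Fargo ships 35.)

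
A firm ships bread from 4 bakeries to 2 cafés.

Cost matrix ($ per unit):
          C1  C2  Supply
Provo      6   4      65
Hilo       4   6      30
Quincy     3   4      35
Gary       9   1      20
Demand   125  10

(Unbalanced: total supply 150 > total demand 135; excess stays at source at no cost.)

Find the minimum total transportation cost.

595

Optimal allocation:
  Provo->C1: 60 trays
  Hilo->C1: 30 trays
  Quincy->C1: 35 trays
  Gary->C2: 10 trays
Total cost = $595.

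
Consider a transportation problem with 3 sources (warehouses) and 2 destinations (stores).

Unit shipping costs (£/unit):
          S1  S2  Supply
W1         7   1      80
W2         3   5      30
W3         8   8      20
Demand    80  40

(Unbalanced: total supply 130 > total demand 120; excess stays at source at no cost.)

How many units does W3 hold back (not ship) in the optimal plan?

Minimum-cost shipments:
  W1 to S1: 40 × £7 = £280
  W1 to S2: 40 × £1 = £40
  W2 to S1: 30 × £3 = £90
  W3 to S1: 10 × £8 = £80
Total cost = £490.
W3 ships 10 of its 20, leaving 10.

10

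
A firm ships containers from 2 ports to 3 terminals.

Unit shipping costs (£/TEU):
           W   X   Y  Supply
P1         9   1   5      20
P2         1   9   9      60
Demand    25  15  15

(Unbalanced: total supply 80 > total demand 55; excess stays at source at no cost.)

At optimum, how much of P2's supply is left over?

25

An optimal plan:
  P1 to X: 15 × £1 = £15
  P1 to Y: 5 × £5 = £25
  P2 to W: 25 × £1 = £25
  P2 to Y: 10 × £9 = £90
Total cost = £155.
P2 ships 35 of its 60, leaving 25.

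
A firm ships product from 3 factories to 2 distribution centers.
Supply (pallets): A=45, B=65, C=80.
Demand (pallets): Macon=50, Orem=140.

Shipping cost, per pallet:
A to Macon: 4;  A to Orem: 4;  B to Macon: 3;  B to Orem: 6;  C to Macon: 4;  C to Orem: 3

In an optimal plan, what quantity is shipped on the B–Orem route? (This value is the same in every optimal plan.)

Solving gives:
  A->Orem: 45 × 4 = 180
  B->Macon: 50 × 3 = 150
  B->Orem: 15 × 6 = 90
  C->Orem: 80 × 3 = 240
Total cost = 660.
So B→Orem carries 15 pallets.

15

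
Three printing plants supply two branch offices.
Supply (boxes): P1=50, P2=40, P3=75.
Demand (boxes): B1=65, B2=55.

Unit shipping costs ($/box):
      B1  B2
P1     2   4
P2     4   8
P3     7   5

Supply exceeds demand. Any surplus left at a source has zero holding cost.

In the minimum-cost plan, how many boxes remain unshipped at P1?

An optimal plan:
  P1→B1: 50 × $2 = $100
  P2→B1: 15 × $4 = $60
  P3→B2: 55 × $5 = $275
Total cost = $435.
P1 ships 50 of its 50, leaving 0.

0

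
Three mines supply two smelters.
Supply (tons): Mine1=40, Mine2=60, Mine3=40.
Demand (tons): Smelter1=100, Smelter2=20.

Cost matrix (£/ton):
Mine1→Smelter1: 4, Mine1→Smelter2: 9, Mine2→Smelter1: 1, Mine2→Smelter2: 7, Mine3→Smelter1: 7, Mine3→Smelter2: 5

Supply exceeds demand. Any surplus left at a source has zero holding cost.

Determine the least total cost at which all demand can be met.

One minimum-cost allocation:
  Mine1 to Smelter1: 40 × £4 = £160
  Mine2 to Smelter1: 60 × £1 = £60
  Mine3 to Smelter2: 20 × £5 = £100
Total = 160 + 60 + 100 = £320.

320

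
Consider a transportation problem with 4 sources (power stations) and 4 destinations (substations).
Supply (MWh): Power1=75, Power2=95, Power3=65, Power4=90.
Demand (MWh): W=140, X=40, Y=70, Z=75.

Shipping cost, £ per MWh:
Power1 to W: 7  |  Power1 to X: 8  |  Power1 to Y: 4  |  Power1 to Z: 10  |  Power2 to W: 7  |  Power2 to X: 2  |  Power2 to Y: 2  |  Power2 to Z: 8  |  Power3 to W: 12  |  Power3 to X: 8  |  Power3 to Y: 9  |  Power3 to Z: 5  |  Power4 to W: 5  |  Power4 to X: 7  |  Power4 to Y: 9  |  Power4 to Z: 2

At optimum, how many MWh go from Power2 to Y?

55

Optimal shipments:
  Power1->W: 60 × £7 = £420
  Power1->Y: 15 × £4 = £60
  Power2->X: 40 × £2 = £80
  Power2->Y: 55 × £2 = £110
  Power3->Z: 65 × £5 = £325
  Power4->W: 80 × £5 = £400
  Power4->Z: 10 × £2 = £20
Total cost = £1415.
So Power2→Y carries 55 MWh.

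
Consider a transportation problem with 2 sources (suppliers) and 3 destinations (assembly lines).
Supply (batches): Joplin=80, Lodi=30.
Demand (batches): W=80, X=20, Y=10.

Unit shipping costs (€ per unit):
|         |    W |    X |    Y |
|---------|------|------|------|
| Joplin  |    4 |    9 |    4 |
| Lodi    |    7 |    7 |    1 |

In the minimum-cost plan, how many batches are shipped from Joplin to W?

Solving gives:
  Joplin→W: 80 × €4 = €320
  Lodi→X: 20 × €7 = €140
  Lodi→Y: 10 × €1 = €10
Total cost = €470.
So Joplin→W carries 80 batches.

80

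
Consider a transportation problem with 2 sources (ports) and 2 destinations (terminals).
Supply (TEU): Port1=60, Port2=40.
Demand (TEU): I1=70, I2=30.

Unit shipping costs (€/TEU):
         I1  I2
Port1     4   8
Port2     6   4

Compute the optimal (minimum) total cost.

A cheapest plan:
  Port1→I1: 60 × €4 = €240
  Port2→I1: 10 × €6 = €60
  Port2→I2: 30 × €4 = €120
Total = 240 + 60 + 120 = €420.
(Supply check: Port1 ships 60; Port2 ships 40.)

420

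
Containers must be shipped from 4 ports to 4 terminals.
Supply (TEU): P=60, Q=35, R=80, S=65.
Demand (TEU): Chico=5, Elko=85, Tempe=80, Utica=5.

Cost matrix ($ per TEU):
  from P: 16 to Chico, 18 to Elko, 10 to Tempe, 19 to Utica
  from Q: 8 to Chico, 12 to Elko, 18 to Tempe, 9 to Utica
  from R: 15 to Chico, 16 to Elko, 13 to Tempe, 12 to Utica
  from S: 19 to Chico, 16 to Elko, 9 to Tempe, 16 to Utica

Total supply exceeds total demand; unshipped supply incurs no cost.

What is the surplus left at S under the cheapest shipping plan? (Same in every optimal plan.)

0

Minimum-cost shipments:
  P to Tempe: 15 TEU
  Q to Chico: 5 TEU
  Q to Elko: 30 TEU
  R to Elko: 55 TEU
  R to Utica: 5 TEU
  S to Tempe: 65 TEU
Total cost = $2075.
S ships 65 of its 65, leaving 0.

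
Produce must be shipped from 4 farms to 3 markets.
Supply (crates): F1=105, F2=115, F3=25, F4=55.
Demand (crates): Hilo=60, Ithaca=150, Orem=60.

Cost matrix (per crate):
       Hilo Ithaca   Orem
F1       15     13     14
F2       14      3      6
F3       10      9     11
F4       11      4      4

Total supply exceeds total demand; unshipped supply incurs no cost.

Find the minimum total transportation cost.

A cheapest plan:
  F1->Hilo: 35 crates
  F1->Ithaca: 35 crates
  F1->Orem: 5 crates
  F2->Ithaca: 115 crates
  F3->Hilo: 25 crates
  F4->Orem: 55 crates
Total cost = 1865.

1865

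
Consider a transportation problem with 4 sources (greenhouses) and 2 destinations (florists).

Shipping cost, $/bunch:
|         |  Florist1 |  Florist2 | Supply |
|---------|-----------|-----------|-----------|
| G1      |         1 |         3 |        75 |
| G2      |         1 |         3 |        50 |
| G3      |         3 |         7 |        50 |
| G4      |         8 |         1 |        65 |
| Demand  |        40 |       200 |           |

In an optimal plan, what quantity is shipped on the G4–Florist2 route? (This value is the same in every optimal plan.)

65

Optimal shipments:
  G1–Florist2: 75 × $3 = $225
  G2–Florist2: 50 × $3 = $150
  G3–Florist1: 40 × $3 = $120
  G3–Florist2: 10 × $7 = $70
  G4–Florist2: 65 × $1 = $65
Total cost = $630.
So G4→Florist2 carries 65 bunches.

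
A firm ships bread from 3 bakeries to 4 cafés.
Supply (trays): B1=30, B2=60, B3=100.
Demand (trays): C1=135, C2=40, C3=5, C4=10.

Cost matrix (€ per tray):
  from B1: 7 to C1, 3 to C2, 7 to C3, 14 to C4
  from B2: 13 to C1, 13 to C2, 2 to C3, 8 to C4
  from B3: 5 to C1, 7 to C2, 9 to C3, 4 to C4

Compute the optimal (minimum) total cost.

1265

One minimum-cost allocation:
  B1 to C2: 30 trays
  B2 to C1: 35 trays
  B2 to C2: 10 trays
  B2 to C3: 5 trays
  B2 to C4: 10 trays
  B3 to C1: 100 trays
Total cost = €1265.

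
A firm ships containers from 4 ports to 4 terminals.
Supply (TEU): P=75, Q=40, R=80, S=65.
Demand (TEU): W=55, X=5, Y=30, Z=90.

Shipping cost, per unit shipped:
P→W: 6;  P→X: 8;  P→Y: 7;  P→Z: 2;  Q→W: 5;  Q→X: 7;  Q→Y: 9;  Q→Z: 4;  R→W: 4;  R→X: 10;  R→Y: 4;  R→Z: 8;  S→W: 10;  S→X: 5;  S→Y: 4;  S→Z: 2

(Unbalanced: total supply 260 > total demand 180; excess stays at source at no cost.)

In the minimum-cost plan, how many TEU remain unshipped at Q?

An optimal plan:
  P→Z: 75 × 2 = 150
  R→W: 55 × 4 = 220
  R→Y: 25 × 4 = 100
  S→X: 5 × 5 = 25
  S→Y: 5 × 4 = 20
  S→Z: 15 × 2 = 30
Total cost = 545.
Q ships 0 of its 40, leaving 40.

40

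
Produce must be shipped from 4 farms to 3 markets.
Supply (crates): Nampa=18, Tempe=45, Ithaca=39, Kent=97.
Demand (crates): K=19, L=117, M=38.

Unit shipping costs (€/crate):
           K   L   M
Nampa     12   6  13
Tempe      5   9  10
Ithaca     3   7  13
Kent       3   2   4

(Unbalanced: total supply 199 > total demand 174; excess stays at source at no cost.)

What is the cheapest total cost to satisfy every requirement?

735

A cheapest plan:
  Nampa–L: 18 × €6 = €108
  Tempe–M: 20 × €10 = €200
  Ithaca–K: 19 × €3 = €57
  Ithaca–L: 20 × €7 = €140
  Kent–L: 79 × €2 = €158
  Kent–M: 18 × €4 = €72
Total = 108 + 200 + 57 + 140 + 158 + 72 = €735.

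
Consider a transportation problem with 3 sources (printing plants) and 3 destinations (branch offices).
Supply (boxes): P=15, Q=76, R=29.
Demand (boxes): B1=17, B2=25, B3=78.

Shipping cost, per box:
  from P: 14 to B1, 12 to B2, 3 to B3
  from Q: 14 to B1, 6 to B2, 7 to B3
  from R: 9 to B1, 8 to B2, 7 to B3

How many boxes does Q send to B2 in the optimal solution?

Optimal shipments:
  P->B3: 15 × 3 = 45
  Q->B2: 25 × 6 = 150
  Q->B3: 51 × 7 = 357
  R->B1: 17 × 9 = 153
  R->B3: 12 × 7 = 84
Total cost = 789.
So Q→B2 carries 25 boxes.

25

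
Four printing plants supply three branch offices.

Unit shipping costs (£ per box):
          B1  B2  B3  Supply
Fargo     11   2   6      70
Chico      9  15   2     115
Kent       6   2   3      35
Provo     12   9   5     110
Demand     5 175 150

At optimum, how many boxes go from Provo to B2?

Optimal shipments:
  Fargo→B2: 70 × £2 = £140
  Chico→B1: 5 × £9 = £45
  Chico→B3: 110 × £2 = £220
  Kent→B2: 35 × £2 = £70
  Provo→B2: 70 × £9 = £630
  Provo→B3: 40 × £5 = £200
Total cost = £1305.
So Provo→B2 carries 70 boxes.

70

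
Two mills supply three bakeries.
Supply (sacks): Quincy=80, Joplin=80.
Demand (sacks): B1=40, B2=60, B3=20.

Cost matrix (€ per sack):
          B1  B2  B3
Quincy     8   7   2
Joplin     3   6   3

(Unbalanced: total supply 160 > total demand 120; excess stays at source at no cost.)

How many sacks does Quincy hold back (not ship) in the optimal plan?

40

An optimal plan:
  Quincy→B2: 20 × €7 = €140
  Quincy→B3: 20 × €2 = €40
  Joplin→B1: 40 × €3 = €120
  Joplin→B2: 40 × €6 = €240
Total cost = €540.
Quincy ships 40 of its 80, leaving 40.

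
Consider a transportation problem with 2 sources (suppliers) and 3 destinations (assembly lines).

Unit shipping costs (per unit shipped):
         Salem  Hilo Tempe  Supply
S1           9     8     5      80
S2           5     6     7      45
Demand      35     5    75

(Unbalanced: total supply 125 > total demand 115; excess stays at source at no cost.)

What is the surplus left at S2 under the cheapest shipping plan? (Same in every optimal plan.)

5

Minimum-cost shipments:
  S1->Tempe: 75 × 5 = 375
  S2->Salem: 35 × 5 = 175
  S2->Hilo: 5 × 6 = 30
Total cost = 580.
S2 ships 40 of its 45, leaving 5.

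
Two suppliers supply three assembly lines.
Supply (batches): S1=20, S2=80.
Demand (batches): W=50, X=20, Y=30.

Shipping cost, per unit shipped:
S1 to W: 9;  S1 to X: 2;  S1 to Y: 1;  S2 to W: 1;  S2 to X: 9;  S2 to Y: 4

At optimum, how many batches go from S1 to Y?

0

Optimal shipments:
  S1–X: 20 × 2 = 40
  S2–W: 50 × 1 = 50
  S2–Y: 30 × 4 = 120
Total cost = 210.
The route S1→Y is not used.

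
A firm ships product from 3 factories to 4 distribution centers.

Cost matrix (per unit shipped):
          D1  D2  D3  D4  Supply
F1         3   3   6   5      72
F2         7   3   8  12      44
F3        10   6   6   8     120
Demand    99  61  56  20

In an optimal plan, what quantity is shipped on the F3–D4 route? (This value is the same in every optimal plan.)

20

Optimal shipments:
  F1→D1: 72 pallets
  F2→D2: 44 pallets
  F3→D1: 27 pallets
  F3→D2: 17 pallets
  F3→D3: 56 pallets
  F3→D4: 20 pallets
Total cost = 1216.
So F3→D4 carries 20 pallets.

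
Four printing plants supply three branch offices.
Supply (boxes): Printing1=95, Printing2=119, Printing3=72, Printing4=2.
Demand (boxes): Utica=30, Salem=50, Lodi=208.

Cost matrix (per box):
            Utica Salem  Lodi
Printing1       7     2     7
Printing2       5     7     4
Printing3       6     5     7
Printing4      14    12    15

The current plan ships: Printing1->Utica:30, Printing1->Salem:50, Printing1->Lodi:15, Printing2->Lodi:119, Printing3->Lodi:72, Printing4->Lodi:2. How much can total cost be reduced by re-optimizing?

30

Current plan cost = 30·7 + 50·2 + 15·7 + 119·4 + 72·7 + 2·15 = 1425.
Optimal plan:
  Printing1 to Salem: 50 × 2 = 100
  Printing1 to Lodi: 45 × 7 = 315
  Printing2 to Lodi: 119 × 4 = 476
  Printing3 to Utica: 30 × 6 = 180
  Printing3 to Lodi: 42 × 7 = 294
  Printing4 to Lodi: 2 × 15 = 30
Optimal cost = 1395.
Saving = 1425 − 1395 = 30.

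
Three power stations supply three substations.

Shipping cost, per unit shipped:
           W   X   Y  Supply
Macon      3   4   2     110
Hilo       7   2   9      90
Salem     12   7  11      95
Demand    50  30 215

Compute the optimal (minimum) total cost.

1765

A cheapest plan:
  Macon→Y: 110 MWh
  Hilo→W: 50 MWh
  Hilo→X: 30 MWh
  Hilo→Y: 10 MWh
  Salem→Y: 95 MWh
Total cost = 1765.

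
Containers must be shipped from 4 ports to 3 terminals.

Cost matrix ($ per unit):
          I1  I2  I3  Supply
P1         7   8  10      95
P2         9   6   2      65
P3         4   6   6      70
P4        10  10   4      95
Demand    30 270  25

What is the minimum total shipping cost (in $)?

One minimum-cost allocation:
  P1 to I2: 95 TEU
  P2 to I2: 65 TEU
  P3 to I1: 30 TEU
  P3 to I2: 40 TEU
  P4 to I2: 70 TEU
  P4 to I3: 25 TEU
Total cost = $2310.

2310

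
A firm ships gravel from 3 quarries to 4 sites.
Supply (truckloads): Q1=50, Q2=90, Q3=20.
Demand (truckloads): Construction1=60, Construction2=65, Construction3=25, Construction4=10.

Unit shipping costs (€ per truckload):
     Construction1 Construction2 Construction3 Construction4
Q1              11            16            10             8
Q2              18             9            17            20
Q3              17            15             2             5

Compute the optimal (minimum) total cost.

1590

Optimal allocation:
  Q1–Construction1: 35 truckloads
  Q1–Construction3: 5 truckloads
  Q1–Construction4: 10 truckloads
  Q2–Construction1: 25 truckloads
  Q2–Construction2: 65 truckloads
  Q3–Construction3: 20 truckloads
Total cost = €1590.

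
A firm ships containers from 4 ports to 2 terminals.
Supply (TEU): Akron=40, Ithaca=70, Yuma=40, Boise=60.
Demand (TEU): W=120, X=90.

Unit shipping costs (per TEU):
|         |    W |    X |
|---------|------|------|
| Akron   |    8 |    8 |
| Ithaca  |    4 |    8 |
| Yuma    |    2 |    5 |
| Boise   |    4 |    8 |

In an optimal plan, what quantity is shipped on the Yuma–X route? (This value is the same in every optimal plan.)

40

The minimum-cost plan:
  Akron to X: 40 × 8 = 320
  Ithaca to W: 70 × 4 = 280
  Yuma to X: 40 × 5 = 200
  Boise to W: 50 × 4 = 200
  Boise to X: 10 × 8 = 80
Total cost = 1080.
So Yuma→X carries 40 TEU.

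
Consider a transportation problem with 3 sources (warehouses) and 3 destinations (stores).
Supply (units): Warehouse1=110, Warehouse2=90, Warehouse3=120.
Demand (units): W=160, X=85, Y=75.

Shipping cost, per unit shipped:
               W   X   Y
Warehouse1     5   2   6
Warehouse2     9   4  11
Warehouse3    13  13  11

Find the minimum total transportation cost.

An optimal shipping plan:
  Warehouse1 to W: 110 × 5 = 550
  Warehouse2 to W: 5 × 9 = 45
  Warehouse2 to X: 85 × 4 = 340
  Warehouse3 to W: 45 × 13 = 585
  Warehouse3 to Y: 75 × 11 = 825
Total = 550 + 45 + 340 + 585 + 825 = 2345.
(Supply check: Warehouse1 ships 110; Warehouse2 ships 90; Warehouse3 ships 120.)

2345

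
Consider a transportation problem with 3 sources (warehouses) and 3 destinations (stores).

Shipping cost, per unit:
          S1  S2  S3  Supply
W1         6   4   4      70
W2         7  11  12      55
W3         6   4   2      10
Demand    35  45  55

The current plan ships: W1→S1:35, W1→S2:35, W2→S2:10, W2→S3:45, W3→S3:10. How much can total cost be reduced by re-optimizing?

Current plan cost = 35·6 + 35·4 + 10·11 + 45·12 + 10·2 = 1020.
Optimal plan:
  W1->S2: 25 × 4 = 100
  W1->S3: 45 × 4 = 180
  W2->S1: 35 × 7 = 245
  W2->S2: 20 × 11 = 220
  W3->S3: 10 × 2 = 20
Optimal cost = 765.
Saving = 1020 − 765 = 255.

255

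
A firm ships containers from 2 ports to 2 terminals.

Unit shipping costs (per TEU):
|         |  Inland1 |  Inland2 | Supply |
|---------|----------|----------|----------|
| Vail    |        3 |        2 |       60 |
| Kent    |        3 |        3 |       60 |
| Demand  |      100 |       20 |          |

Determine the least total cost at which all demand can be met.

One minimum-cost allocation:
  Vail–Inland1: 40 × 3 = 120
  Vail–Inland2: 20 × 2 = 40
  Kent–Inland1: 60 × 3 = 180
Total = 120 + 40 + 180 = 340.
(Supply check: Vail ships 60; Kent ships 60.)

340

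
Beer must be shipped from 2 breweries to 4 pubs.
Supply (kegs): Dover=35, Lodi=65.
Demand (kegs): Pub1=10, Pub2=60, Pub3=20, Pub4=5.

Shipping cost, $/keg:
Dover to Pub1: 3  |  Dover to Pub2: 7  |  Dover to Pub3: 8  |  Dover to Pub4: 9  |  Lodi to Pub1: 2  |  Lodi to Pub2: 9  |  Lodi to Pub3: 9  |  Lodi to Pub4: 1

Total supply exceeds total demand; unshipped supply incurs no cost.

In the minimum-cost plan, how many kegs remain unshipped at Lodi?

5

An optimal plan:
  Dover→Pub2: 35 × $7 = $245
  Lodi→Pub1: 10 × $2 = $20
  Lodi→Pub2: 25 × $9 = $225
  Lodi→Pub3: 20 × $9 = $180
  Lodi→Pub4: 5 × $1 = $5
Total cost = $675.
Lodi ships 60 of its 65, leaving 5.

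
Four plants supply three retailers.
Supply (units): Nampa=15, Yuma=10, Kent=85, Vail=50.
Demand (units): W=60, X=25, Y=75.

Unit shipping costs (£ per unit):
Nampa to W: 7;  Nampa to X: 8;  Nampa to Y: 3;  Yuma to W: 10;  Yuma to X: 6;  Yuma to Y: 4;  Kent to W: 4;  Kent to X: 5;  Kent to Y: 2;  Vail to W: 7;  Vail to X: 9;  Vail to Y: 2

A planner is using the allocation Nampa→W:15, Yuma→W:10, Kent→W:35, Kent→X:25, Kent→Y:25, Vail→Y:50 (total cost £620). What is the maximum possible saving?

80

Current plan cost = 15·7 + 10·10 + 35·4 + 25·5 + 25·2 + 50·2 = £620.
Optimal plan:
  Nampa→Y: 15 units
  Yuma→X: 10 units
  Kent→W: 60 units
  Kent→X: 15 units
  Kent→Y: 10 units
  Vail→Y: 50 units
Optimal cost = £540.
Saving = 620 − 540 = £80.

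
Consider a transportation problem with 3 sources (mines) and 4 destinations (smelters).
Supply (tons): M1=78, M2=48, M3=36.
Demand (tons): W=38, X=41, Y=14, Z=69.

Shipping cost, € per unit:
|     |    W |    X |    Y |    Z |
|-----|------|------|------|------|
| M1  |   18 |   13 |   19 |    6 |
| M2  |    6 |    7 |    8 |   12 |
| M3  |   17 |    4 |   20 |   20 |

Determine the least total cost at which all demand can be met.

1007

An optimal shipping plan:
  M1 to X: 5 × €13 = €65
  M1 to Y: 4 × €19 = €76
  M1 to Z: 69 × €6 = €414
  M2 to W: 38 × €6 = €228
  M2 to Y: 10 × €8 = €80
  M3 to X: 36 × €4 = €144
Total = 65 + 76 + 414 + 228 + 80 + 144 = €1007.
(Supply check: M1 ships 78; M2 ships 48; M3 ships 36.)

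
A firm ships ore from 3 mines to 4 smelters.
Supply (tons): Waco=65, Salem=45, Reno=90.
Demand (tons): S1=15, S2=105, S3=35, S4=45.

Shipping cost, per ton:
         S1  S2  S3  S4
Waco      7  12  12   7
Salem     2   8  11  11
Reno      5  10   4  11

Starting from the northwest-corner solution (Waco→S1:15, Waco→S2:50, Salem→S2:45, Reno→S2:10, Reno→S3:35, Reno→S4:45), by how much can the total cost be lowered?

285

Current plan cost = 15·7 + 50·12 + 45·8 + 10·10 + 35·4 + 45·11 = 1800.
Optimal plan:
  Waco->S2: 20 × 12 = 240
  Waco->S4: 45 × 7 = 315
  Salem->S1: 15 × 2 = 30
  Salem->S2: 30 × 8 = 240
  Reno->S2: 55 × 10 = 550
  Reno->S3: 35 × 4 = 140
Optimal cost = 1515.
Saving = 1800 − 1515 = 285.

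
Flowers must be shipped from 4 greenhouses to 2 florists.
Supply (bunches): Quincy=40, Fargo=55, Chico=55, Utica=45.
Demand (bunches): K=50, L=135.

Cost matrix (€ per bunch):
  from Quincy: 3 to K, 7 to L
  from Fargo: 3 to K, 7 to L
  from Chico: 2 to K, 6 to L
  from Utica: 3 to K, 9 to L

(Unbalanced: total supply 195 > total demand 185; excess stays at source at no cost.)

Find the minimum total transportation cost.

A cheapest plan:
  Quincy→L: 40 bunches
  Fargo→L: 55 bunches
  Chico→K: 15 bunches
  Chico→L: 40 bunches
  Utica→K: 35 bunches
Total cost = €1040.

1040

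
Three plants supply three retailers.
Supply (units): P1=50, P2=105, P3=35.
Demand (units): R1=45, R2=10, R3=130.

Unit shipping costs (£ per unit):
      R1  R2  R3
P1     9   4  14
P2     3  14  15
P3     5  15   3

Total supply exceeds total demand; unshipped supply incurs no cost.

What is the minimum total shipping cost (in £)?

1665

A cheapest plan:
  P1 to R2: 10 × £4 = £40
  P1 to R3: 40 × £14 = £560
  P2 to R1: 45 × £3 = £135
  P2 to R3: 55 × £15 = £825
  P3 to R3: 35 × £3 = £105
Total = 40 + 560 + 135 + 825 + 105 = £1665.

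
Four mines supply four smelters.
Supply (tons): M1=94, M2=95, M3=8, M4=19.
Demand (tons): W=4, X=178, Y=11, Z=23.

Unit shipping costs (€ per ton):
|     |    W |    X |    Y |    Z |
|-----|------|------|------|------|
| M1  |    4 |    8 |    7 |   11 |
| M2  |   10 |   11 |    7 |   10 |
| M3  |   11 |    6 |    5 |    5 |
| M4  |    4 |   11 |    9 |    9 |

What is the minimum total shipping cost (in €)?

An optimal shipping plan:
  M1 to X: 94 × €8 = €752
  M2 to X: 76 × €11 = €836
  M2 to Y: 11 × €7 = €77
  M2 to Z: 8 × €10 = €80
  M3 to X: 8 × €6 = €48
  M4 to W: 4 × €4 = €16
  M4 to Z: 15 × €9 = €135
Total = 752 + 836 + 77 + 80 + 48 + 16 + 135 = €1944.

1944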